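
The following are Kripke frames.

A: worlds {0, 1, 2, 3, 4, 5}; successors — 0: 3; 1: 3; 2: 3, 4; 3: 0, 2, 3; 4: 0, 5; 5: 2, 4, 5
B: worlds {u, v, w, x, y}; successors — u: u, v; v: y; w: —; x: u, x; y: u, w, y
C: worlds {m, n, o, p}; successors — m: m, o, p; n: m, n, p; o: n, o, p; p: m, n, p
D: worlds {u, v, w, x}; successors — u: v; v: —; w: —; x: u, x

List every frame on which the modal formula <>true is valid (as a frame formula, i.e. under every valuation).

This is the axiom for seriality; its first-order frame correspondent is forall x exists y Rxy.
A: holds.
B: fails — world w has no successor.
C: holds.
D: fails — world v has no successor.

A, C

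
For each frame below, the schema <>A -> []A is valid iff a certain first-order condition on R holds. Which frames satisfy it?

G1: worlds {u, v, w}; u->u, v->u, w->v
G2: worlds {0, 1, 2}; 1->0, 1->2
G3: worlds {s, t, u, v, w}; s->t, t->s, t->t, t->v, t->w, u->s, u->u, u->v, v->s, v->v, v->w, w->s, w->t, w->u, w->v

G1

Frame correspondent (Sahlqvist): forall x forall y forall z (Rxy & Rxz -> y = z) — i.e. partial functionality.
G1: condition met.
G2: fails — 1 sees both 0 and 2.
G3: fails — t sees both s and t.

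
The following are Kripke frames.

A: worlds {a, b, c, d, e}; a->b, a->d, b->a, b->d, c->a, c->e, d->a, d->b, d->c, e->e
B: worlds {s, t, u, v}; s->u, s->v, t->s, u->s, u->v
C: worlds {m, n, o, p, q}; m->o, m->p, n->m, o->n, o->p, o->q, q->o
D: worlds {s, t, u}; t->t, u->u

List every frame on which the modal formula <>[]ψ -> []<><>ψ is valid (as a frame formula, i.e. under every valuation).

This is the axiom for a generalized confluence (Geach) condition; its first-order frame correspondent is forall x forall y forall z ((xRy & xRz) -> exists w (yRw & z R^2 w)).
A: fails — cRa, cRe but no w with aRw and eR²w.
B: fails — sRu, sRv but no w with uRw and vR²w.
C: fails — mRo, mRo but no w with oRw and oR²w.
D: ✓.
Valid on: D.

D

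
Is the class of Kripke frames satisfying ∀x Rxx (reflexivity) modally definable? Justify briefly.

Yes: it is reflexivity, defined by the T schema □p → p.
Suppose □p→p is valid. At any x set V(p)={w : Rxw}. Then □p holds at x, so p holds at x, i.e. Rxx.

Yes, by □p → p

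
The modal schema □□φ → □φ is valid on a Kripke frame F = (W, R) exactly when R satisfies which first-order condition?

density

This is the C4 axiom.
It corresponds to density: ∀x ∀y (Rxy → ∃z (Rxz ∧ Rzy)).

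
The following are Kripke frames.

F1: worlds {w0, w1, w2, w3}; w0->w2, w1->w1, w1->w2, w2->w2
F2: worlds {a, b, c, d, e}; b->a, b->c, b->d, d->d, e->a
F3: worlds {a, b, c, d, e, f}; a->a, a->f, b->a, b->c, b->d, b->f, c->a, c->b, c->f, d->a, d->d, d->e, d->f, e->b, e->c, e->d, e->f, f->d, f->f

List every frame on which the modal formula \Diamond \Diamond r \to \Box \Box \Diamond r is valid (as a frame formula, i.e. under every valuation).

F2

This is the axiom for a generalized confluence (Geach) condition; its first-order frame correspondent is \forall x \forall y \forall z ((x R^2 y \wedge x R^2 z) \to \exists w (y = w \wedge zRw)).
F1: fails — w1R²w1, w1R²w2 but no w with w1=w and w2Rw.
F2: ✓.
F3: fails — aR²a, aR²f but no w with a=w and fRw.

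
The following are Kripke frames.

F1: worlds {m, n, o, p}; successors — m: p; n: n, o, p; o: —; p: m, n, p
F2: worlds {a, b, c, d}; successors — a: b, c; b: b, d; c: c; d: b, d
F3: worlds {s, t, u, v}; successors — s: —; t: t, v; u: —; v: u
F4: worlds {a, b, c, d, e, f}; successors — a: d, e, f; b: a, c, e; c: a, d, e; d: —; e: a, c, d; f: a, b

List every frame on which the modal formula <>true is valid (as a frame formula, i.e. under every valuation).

F2

This is the axiom for seriality; its first-order frame correspondent is forall x exists y Rxy.
F1: fails — world o has no successor.
F2: condition met.
F3: fails — world s has no successor.
F4: fails — world d has no successor.
Valid on: F2.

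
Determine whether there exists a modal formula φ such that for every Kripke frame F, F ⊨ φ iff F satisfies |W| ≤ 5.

Not modally definable

Any modally definable frame class is closed under disjoint unions.
Any modal formula valid on each of 6 disjoint one-world frames is valid on their disjoint union (validity is preserved under disjoint unions). Each one-world frame has |W|=1≤5, but the union has |W|=6.
So no modal formula (or set of formulas) defines exactly the |W|≤5 frames.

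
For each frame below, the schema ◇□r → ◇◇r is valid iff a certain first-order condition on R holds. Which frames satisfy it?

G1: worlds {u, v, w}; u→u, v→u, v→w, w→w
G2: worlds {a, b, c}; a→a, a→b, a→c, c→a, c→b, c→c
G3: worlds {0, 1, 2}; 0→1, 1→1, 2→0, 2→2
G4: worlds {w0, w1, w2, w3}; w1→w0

The schema corresponds to a generalized confluence (Geach) condition: ∀x ∀y (xRy → ∃w (yRw ∧ xR²w)).
G1: condition met.
G2: fails — aRb but no w with bRw and aR²w.
G3: condition met.
G4: fails — w1Rw0 but no w with w0Rw and w1R²w.

G1, G3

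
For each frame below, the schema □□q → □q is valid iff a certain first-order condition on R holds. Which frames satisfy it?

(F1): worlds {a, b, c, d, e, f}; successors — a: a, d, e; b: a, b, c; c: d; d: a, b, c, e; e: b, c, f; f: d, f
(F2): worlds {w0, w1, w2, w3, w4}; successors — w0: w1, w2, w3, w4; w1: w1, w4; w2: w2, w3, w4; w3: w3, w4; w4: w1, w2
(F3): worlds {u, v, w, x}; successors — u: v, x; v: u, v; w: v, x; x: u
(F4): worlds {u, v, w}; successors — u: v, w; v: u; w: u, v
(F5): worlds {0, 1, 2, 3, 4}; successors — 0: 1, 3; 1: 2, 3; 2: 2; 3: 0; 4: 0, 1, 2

The schema corresponds to density: ∀x ∀y (Rxy → ∃z (Rxz ∧ Rzy)).
(F1): fails — Rcd but no z with Rcz and Rzd.
(F2): condition met.
(F3): fails — Rwx but no z with Rwz and Rzx.
(F4): fails — Ruw but no z with Ruz and Rzw.
(F5): fails — R01 but no z with R0z and Rz1.

(F2)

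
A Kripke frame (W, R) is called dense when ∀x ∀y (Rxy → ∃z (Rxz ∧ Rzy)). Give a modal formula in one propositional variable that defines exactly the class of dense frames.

□□ψ → □ψ

This is density; the standard corresponding axiom is C4: □□ψ → □ψ.
Suppose □□ψ→□ψ is valid. Take Rxy and set V(ψ)={w : xR²w}. Then □□ψ at x, so □ψ at x, so ψ at y, i.e. ∃z(Rxz∧Rzy).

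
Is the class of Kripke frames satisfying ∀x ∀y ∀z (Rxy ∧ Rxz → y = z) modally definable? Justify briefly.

Definable; ◇q → □q defines it

Yes: it is partial functionality, defined by the CD schema ◇q → □q.
Suppose ◇q→□q is valid. Take Rxy, Rxz and set V(q)={y}. Then ◇q at x, so □q at x, so q at z, i.e. z=y.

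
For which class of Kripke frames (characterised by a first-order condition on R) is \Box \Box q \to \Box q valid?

density

Suppose □□q→□q is valid. Take Rxy and set V(q)={w : xR²w}. Then □□q at x, so □q at x, so q at y, i.e. ∃z(Rxz∧Rzy).
Conversely, any frame satisfying \forall x \forall y (Rxy \to \exists z (Rxz \wedge Rzy)) validates the schema.
Frame condition: \forall x \forall y (Rxy \to \exists z (Rxz \wedge Rzy)).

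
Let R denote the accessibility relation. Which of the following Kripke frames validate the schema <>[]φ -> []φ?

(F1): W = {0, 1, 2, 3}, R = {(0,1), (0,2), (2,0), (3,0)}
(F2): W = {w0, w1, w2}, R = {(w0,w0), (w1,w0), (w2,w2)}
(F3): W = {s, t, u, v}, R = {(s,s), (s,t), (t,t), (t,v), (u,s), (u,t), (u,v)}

Frame correspondent (Sahlqvist): forall x forall y forall z (Rxy & Rxz -> Ryz) — i.e. the Euclidean property.
(F1): fails — R01 and R01 but not R11.
(F2): condition met.
(F3): fails — Rst and Rss but not Rts.

(F2)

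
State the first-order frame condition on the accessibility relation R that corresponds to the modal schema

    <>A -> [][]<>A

This is a Sahlqvist (Geach-type) schema ◇^1□^0A → □^2◇^1A.
Minimal-valuation argument: fix x; take any y with xR^1y and any z with xR^2z. Set V(A) to the set of worlds R-reachable from y in exactly 0 steps. Then □^0A holds at y, so the antecedent holds at x; validity forces ◇^1A at z, giving a w with zR^1w and yR^0w.
First-order correspondent: forall x forall y forall z ((xRy & x R^2 z) -> exists w (y = w & zRw)).

forall x forall y forall z ((xRy & x R^2 z) -> exists w (y = w & zRw))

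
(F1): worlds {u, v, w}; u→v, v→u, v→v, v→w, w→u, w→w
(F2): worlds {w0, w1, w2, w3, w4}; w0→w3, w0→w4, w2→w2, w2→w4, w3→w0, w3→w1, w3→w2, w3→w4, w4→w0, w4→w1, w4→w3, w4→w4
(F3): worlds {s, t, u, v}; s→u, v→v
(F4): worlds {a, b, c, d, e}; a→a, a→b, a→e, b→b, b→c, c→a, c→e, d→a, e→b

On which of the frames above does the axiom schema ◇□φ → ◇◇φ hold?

(F1), (F4)

The schema corresponds to a generalized confluence (Geach) condition: ∀x ∀y (xRy → ∃w (yRw ∧ xR²w)).
(F1): holds.
(F2): fails — w3Rw1 but no w with w1Rw and w3R²w.
(F3): fails — sRu but no w with uRw and sR²w.
(F4): holds.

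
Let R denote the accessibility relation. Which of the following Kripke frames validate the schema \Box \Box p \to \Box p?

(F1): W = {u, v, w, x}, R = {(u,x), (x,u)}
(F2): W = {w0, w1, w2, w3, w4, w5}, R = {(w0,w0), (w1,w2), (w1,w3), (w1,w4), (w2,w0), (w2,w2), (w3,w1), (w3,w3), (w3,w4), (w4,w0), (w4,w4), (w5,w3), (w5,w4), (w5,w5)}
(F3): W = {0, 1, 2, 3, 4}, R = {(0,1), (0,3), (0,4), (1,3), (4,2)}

The schema corresponds to density: \forall x \forall y (Rxy \to \exists z (Rxz \wedge Rzy)).
(F1): fails — Rxu but no z with Rxz and Rzu.
(F2): satisfies the condition.
(F3): fails — R01 but no z with R0z and Rz1.
Valid on: (F2).

(F2)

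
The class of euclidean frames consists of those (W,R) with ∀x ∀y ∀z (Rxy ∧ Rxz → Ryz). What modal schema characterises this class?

A defining formula is ◇p → □◇p (the 5 axiom).
Suppose ◇p→□◇p is valid. Take Rxy, Rxz and set V(p)={y}. Then ◇p at x, so □◇p at x, so ◇p at z, so some w with Rzw has p; w=y, i.e. Rzy. By symmetry of the argument, Ryz.

◇p → □◇p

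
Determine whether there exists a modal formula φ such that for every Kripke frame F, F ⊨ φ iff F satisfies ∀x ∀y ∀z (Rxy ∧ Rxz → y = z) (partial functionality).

The condition is partial functionality. A defining modal formula is ◇r → □r.
Suppose ◇r→□r is valid. Take Rxy, Rxz and set V(r)={y}. Then ◇r at x, so □r at x, so r at z, i.e. z=y.

Yes — defined by ◇r → □r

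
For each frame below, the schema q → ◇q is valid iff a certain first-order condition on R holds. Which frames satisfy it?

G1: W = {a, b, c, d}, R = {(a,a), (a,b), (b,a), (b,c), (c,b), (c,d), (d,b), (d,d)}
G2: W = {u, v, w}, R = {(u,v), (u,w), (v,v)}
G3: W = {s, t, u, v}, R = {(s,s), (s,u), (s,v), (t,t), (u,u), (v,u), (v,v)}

G3

Frame correspondent (Sahlqvist): ∀x Rxx — i.e. reflexivity.
G1: fails — world b does not see itself.
G2: fails — world u does not see itself.
G3: ✓.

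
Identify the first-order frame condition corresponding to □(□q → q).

Shift-reflexivity

This is the T□ axiom.
Its frame correspondent is shift-reflexivity — ∀x ∀y (Rxy → Ryy).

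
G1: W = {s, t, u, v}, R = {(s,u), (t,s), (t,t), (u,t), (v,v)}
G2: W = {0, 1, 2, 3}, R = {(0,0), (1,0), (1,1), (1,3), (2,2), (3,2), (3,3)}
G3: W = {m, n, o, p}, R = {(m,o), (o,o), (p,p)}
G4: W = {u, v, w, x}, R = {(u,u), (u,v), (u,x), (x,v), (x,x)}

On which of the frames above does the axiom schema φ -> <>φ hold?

G2

Frame correspondent (Sahlqvist): forall x Rxx — i.e. reflexivity.
G1: fails — world s does not see itself.
G2: condition met.
G3: fails — world m does not see itself.
G4: fails — world v does not see itself.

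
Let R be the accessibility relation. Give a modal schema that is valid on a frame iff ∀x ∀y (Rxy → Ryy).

□(□ψ → ψ)

The condition is shift-reflexivity. The T□ schema □(□ψ → ψ) defines it.
Suppose □(□ψ→ψ) is valid. Take Rxy and set V(ψ)={w : Ryw}. Then at y, □ψ holds; since □(□ψ→ψ) at x, □ψ→ψ at y, so ψ at y, i.e. Ryy.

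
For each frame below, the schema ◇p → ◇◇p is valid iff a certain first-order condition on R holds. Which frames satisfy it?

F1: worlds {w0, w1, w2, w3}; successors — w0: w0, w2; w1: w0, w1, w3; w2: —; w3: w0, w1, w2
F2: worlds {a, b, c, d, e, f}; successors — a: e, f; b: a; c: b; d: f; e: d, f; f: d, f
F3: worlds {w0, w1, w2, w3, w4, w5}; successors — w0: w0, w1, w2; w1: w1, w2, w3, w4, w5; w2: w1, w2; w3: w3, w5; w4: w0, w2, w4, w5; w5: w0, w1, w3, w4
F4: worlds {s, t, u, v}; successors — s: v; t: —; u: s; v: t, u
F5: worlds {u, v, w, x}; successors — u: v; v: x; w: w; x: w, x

F1, F3

Frame correspondent (Sahlqvist): ∀x ∀y (xRy → ∃w (y = w ∧ xR²w)) — i.e. a generalized confluence (Geach) condition.
F1: ✓.
F2: fails — aRe but no w with e=w and aR²w.
F3: ✓.
F4: fails — sRv but no w with v=w and sR²w.
F5: fails — uRv but no t with v=t and uR²t.
Valid on: F1, F3.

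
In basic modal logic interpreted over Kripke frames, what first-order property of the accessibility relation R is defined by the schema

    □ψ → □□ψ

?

Transitivity

Suppose □ψ→□□ψ is valid. Take Rxy, Ryz and set V(ψ)={w : Rxw}. Then □ψ at x, so □□ψ at x, so □ψ at y, so ψ at z, i.e. Rxz.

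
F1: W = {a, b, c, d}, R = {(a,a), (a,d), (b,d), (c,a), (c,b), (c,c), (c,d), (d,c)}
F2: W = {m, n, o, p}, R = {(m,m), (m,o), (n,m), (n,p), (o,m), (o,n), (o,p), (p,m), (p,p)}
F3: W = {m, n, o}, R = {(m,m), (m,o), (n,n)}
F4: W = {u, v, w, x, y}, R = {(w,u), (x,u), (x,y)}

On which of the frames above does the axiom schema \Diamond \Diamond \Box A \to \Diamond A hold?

F2, F4

Frame correspondent (Sahlqvist): \forall x \forall y (x R^2 y \to \exists w (yRw \wedge xRw)) — i.e. a generalized confluence (Geach) condition.
F1: fails — aR²d but no w with dRw and aRw.
F2: ✓.
F3: fails — mR²o but no w with oRw and mRw.
F4: ✓.
Valid on: F2, F4.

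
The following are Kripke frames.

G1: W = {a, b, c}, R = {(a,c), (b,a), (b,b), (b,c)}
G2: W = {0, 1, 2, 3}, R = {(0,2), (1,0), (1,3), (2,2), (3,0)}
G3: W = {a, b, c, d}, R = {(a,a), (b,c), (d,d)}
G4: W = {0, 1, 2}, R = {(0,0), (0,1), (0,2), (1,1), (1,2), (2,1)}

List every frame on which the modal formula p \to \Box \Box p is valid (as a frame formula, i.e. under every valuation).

The schema corresponds to a generalized confluence (Geach) condition: \forall x \forall z (x R^2 z \to \exists w (x = w \wedge z = w)).
G1: fails — bR²a but b ≠ a.
G2: fails — 0R²2 but 0 ≠ 2.
G3: satisfies the condition.
G4: fails — 0R²1 but 0 ≠ 1.
Valid on: G3.

G3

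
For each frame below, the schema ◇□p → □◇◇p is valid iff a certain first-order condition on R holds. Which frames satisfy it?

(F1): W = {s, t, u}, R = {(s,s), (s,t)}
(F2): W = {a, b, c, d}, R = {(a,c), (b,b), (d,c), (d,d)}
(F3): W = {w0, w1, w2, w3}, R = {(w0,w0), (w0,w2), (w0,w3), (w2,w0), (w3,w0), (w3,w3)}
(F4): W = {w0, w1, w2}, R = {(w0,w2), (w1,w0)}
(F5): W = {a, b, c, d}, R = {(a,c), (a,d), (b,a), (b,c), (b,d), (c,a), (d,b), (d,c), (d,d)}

(F3)

Frame correspondent (Sahlqvist): ∀x ∀y ∀z ((xRy ∧ xRz) → ∃w (yRw ∧ zR²w)) — i.e. a generalized confluence (Geach) condition.
(F1): fails — sRs, sRt but no w with sRw and tR²w.
(F2): fails — aRc, aRc but no w with cRw and cR²w.
(F3): holds.
(F4): fails — w0Rw2, w0Rw2 but no w with w2Rw and w2R²w.
(F5): fails — aRc, aRc but no w with cRw and cR²w.
Valid on: (F3).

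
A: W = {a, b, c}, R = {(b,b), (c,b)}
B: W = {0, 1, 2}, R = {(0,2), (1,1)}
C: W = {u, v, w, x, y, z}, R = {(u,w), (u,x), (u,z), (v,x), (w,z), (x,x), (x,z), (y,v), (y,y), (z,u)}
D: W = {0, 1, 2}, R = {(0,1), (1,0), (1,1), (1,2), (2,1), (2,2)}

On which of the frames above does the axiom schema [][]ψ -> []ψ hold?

A, D

The schema corresponds to density: forall x forall y (Rxy -> exists z (Rxz & Rzy)).
A: holds.
B: fails — R02 but no z with R0z and Rz2.
C: fails — Ruw but no t with Rut and Rtw.
D: holds.
Valid on: A, D.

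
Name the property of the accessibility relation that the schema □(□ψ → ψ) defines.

This schema is the T□ axiom.
Its frame correspondent is shift-reflexivity — ∀x ∀y (Rxy → Ryy).

Shift-reflexivity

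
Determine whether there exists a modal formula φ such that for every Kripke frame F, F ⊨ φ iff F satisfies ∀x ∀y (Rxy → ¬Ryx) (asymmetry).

If a class were modally definable it would be closed under surjective bounded morphisms (Goldblatt–Thomason).
The 4-cycle (worlds a,b,c,d with a→b→c→d→a) is asymmetric. Mapping every world to a single reflexive point • is a surjective bounded morphism, and the reflexive point is not asymmetric (R•• but asymmetry requires ¬R••).
Hence asymmetry is not modally definable.

No — not modally definable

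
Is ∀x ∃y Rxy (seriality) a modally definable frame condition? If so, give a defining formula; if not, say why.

Yes: it is seriality, defined by the D schema □r → ◇r.

Definable; □r → ◇r defines it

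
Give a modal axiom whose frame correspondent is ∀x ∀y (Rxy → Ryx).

ψ → □◇ψ

The condition is symmetry. The B schema ψ → □◇ψ defines it.
Suppose ψ→□◇ψ is valid. Take Rxy and set V(ψ)={x}. Then ψ at x, so □◇ψ at x, so ◇ψ at y, so some z with Ryz has ψ; z=x, i.e. Ryx.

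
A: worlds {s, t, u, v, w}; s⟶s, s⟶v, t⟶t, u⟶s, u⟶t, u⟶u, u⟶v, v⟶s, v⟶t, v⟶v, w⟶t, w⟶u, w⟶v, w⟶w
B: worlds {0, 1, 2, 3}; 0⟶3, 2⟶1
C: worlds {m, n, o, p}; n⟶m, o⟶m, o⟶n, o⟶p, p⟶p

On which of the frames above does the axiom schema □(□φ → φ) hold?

The schema corresponds to shift-reflexivity: ∀x ∀y (Rxy → Ryy).
A: condition met.
B: fails — R21 but not R11.
C: fails — Ron but not Rnn.
Valid on: A.

A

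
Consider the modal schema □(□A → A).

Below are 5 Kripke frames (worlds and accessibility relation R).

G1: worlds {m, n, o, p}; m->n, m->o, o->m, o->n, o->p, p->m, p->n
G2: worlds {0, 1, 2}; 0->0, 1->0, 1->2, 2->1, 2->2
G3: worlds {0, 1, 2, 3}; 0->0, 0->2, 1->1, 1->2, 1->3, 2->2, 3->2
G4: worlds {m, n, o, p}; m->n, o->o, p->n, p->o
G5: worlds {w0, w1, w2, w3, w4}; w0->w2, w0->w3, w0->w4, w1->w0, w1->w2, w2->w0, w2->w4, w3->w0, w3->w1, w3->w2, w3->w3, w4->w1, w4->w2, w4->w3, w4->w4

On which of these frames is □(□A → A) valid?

none

The schema corresponds to shift-reflexivity: ∀x ∀y (Rxy → Ryy).
G1: fails — Rom but not Rmm.
G2: fails — R21 but not R11.
G3: fails — R13 but not R33.
G4: fails — Rpn but not Rnn.
G5: fails — Rw1w2 but not Rw2w2.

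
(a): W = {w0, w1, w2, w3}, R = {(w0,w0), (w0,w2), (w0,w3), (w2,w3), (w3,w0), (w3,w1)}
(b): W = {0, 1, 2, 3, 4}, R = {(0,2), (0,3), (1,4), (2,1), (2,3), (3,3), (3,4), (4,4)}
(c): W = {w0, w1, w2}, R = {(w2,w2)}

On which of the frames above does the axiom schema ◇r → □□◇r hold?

The schema corresponds to a generalized confluence (Geach) condition: ∀x ∀y ∀z ((xRy ∧ xR²z) → ∃w (y = w ∧ zRw)).
(a): fails — w0Rw0, w0R²w1 but no w with w0=w and w1Rw.
(b): fails — 0R2, 0R²1 but no w with 2=w and 1Rw.
(c): satisfies the condition.
Valid on: (c).

(c)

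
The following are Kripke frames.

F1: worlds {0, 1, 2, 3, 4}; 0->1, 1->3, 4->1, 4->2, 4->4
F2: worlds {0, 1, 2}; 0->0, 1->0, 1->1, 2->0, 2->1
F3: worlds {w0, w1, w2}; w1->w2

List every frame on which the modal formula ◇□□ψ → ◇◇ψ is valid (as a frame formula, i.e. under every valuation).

F2

Frame correspondent (Sahlqvist): ∀x ∀y (xRy → ∃w (yR²w ∧ xR²w)) — i.e. a generalized confluence (Geach) condition.
F1: fails — 0R1 but no w with 1R²w and 0R²w.
F2: condition met.
F3: fails — w1Rw2 but no w with w2R²w and w1R²w.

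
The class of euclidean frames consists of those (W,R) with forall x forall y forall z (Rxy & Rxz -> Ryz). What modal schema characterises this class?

This is the Euclidean property; the standard corresponding axiom is 5: ◇p → □◇p.
Suppose ◇p→□◇p is valid. Take Rxy, Rxz and set V(p)={y}. Then ◇p at x, so □◇p at x, so ◇p at z, so some w with Rzw has p; w=y, i.e. Rzy. By symmetry of the argument, Ryz.

◇p → □◇p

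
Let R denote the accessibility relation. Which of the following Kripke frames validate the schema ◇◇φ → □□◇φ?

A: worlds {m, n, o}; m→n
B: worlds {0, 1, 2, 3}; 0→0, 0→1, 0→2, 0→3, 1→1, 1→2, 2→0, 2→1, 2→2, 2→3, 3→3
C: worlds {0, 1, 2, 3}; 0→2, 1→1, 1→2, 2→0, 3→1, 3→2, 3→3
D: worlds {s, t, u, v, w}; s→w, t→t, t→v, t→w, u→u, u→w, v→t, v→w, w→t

A

Frame correspondent (Sahlqvist): ∀x ∀y ∀z ((xR²y ∧ xR²z) → ∃w (y = w ∧ zRw)) — i.e. a generalized confluence (Geach) condition.
A: ✓.
B: fails — 0R²0, 0R²1 but no w with 0=w and 1Rw.
C: fails — 0R²0, 0R²0 but no w with 0=w and 0Rw.
D: fails — tR²v, tR²v but no w* with v=w* and vRw*.
Valid on: A.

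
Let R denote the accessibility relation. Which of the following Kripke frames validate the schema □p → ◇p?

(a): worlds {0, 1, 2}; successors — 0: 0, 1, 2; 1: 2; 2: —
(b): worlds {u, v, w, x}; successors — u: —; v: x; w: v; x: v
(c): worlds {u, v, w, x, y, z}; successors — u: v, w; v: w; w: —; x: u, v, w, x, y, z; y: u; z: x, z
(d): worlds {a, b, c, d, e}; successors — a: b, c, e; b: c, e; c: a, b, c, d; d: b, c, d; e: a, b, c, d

This is the axiom for seriality; its first-order frame correspondent is ∀x ∃y Rxy.
(a): fails — world 2 has no successor.
(b): fails — world u has no successor.
(c): fails — world w has no successor.
(d): condition met.

(d)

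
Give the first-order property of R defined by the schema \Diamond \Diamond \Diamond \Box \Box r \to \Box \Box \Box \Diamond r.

\forall x \forall y \forall z ((x R^3 y \wedge x R^3 z) \to \exists w (y R^2 w \wedge zRw))

This is a Sahlqvist (Geach-type) schema ◇^3□^2r → □^3◇^1r.
Minimal-valuation argument: fix x; take any y with xR^3y and any z with xR^3z. Set V(r) to the set of worlds R-reachable from y in exactly 2 steps. Then □^2r holds at y, so the antecedent holds at x; validity forces ◇^1r at z, giving a w with zR^1w and yR^2w.
First-order correspondent: \forall x \forall y \forall z ((x R^3 y \wedge x R^3 z) \to \exists w (y R^2 w \wedge zRw)).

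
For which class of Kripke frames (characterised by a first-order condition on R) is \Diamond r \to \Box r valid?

This is the CD axiom.
It corresponds to partial functionality: \forall x \forall y \forall z (Rxy \wedge Rxz \to y = z).

partial functionality: \forall x \forall y \forall z (Rxy \wedge Rxz \to y = z)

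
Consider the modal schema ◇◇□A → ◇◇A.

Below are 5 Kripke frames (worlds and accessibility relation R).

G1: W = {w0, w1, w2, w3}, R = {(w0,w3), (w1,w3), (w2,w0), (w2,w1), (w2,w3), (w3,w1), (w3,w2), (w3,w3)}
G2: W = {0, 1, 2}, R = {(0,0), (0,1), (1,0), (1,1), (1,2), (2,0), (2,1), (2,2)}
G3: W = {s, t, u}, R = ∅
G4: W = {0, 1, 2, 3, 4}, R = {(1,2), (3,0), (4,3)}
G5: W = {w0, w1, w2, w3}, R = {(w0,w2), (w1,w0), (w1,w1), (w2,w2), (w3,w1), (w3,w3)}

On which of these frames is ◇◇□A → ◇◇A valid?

Frame correspondent (Sahlqvist): ∀x ∀y (xR²y → ∃w (yRw ∧ xR²w)) — i.e. a generalized confluence (Geach) condition.
G1: holds.
G2: holds.
G3: holds.
G4: fails — 4R²0 but no w with 0Rw and 4R²w.
G5: fails — w3R²w0 but no w with w0Rw and w3R²w.
Valid on: G1, G2, G3.

G1, G2, G3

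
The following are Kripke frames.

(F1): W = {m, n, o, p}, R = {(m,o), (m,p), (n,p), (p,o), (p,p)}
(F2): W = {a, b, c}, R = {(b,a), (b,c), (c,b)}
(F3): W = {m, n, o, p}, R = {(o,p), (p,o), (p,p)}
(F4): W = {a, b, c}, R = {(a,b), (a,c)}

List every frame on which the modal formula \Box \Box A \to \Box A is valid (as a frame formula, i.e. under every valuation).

The schema corresponds to density: \forall x \forall y (Rxy \to \exists z (Rxz \wedge Rzy)).
(F1): holds.
(F2): fails — Rba but no z with Rbz and Rza.
(F3): holds.
(F4): fails — Rac but no z with Raz and Rzc.
Valid on: (F1), (F3).

(F1), (F3)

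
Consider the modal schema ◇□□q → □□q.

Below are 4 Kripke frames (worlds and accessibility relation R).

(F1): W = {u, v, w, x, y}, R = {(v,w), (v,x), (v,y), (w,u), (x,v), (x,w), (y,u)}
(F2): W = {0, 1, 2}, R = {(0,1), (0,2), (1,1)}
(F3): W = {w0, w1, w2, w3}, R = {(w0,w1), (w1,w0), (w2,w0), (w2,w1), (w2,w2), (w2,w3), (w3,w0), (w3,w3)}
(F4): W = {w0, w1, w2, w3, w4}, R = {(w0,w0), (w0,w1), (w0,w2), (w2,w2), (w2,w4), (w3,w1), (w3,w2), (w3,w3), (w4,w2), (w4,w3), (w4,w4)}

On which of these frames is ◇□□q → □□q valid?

The schema corresponds to a generalized confluence (Geach) condition: ∀x ∀y ∀z ((xRy ∧ xR²z) → ∃w (yR²w ∧ z = w)).
(F1): fails — vRw, vR²u but no t with wR²t and u=t.
(F2): fails — 0R2, 0R²1 but no w with 2R²w and 1=w.
(F3): fails — w0Rw1, w0R²w0 but no w with w1R²w and w0=w.
(F4): fails — w0Rw1, w0R²w0 but no w with w1R²w and w0=w.
Valid on no frame.

none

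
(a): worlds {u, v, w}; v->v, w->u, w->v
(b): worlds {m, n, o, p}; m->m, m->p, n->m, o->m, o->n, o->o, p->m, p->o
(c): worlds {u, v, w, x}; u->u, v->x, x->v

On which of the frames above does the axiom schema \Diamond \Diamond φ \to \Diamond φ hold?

This is the axiom for transitivity; its first-order frame correspondent is \forall x \forall y \forall z (Rxy \wedge Ryz \to Rxz).
(a): holds.
(b): fails — Rom and Rmp but not Rop.
(c): fails — Rvx and Rxv but not Rvv.

(a)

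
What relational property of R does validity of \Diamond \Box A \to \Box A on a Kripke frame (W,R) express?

the Euclidean property

Replacing A by ¬A and contraposing gives the equivalent schema ◇A → □◇A.
Suppose ◇A→□◇A is valid. Take Rxy, Rxz and set V(A)={y}. Then ◇A at x, so □◇A at x, so ◇A at z, so some w with Rzw has A; w=y, i.e. Rzy. By symmetry of the argument, Ryz.
The converse is a direct semantic check.
Frame condition: \forall x \forall y \forall z (Rxy \wedge Rxz \to Ryz).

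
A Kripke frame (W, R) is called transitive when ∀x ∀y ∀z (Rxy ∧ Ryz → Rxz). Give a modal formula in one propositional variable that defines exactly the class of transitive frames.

□r → □□r

This is transitivity; the standard corresponding axiom is 4: □r → □□r.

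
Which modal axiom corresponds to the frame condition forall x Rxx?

The condition is reflexivity. The T schema □ψ → ψ defines it.
Suppose □ψ→ψ is valid. At any x set V(ψ)={w : Rxw}. Then □ψ holds at x, so ψ holds at x, i.e. Rxx.

□ψ → ψ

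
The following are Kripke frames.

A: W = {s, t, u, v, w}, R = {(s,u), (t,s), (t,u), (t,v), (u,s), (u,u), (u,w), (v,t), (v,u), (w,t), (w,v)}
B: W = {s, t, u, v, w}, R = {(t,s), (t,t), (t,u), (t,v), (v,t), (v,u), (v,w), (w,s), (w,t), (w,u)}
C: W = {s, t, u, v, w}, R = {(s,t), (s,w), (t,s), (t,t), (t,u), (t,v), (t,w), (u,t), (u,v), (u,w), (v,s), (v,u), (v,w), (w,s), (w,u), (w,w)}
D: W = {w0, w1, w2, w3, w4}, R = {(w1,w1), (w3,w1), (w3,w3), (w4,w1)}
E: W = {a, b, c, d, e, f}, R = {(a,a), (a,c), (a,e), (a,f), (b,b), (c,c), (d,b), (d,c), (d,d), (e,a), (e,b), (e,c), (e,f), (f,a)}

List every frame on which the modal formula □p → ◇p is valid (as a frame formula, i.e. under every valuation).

A, C, E

Frame correspondent (Sahlqvist): ∀x ∃y Rxy — i.e. seriality.
A: ✓.
B: fails — world s has no successor.
C: ✓.
D: fails — world w0 has no successor.
E: ✓.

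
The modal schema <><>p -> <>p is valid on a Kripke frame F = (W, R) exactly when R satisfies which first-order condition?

Transitivity

Replacing p by ¬p and contraposing gives the equivalent schema □p → □□p.
Suppose □p→□□p is valid. Take Rxy, Ryz and set V(p)={w : Rxw}. Then □p at x, so □□p at x, so □p at y, so p at z, i.e. Rxz.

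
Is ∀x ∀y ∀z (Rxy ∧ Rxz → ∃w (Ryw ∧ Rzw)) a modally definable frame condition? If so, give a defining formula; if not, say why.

Yes, by ◇□q → □◇q

This is a Sahlqvist condition; the .2 axiom ◇□q → □◇q defines it.
Suppose ◇□q→□◇q is valid. Take Rxy, Rxz and set V(q)={w : Ryw}. Then □q at y so ◇□q at x, so □◇q at x, so ◇q at z, giving w with Rzw and Ryw.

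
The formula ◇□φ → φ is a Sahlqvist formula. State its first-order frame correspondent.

This is frame-equivalent to φ → □◇φ (substitute ¬φ for φ and contrapose).
Suppose φ→□◇φ is valid. Take Rxy and set V(φ)={x}. Then φ at x, so □◇φ at x, so ◇φ at y, so some z with Ryz has φ; z=x, i.e. Ryx.
Conversely, on a frame with symmetry the schema holds at every world under every valuation.
So the correspondent is symmetry.

symmetry: ∀x ∀y (Rxy → Ryx)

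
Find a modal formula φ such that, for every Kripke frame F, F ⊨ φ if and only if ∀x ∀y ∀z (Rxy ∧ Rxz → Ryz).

This is the Euclidean property; the standard corresponding axiom is 5: ◇r → □◇r.

◇r → □◇r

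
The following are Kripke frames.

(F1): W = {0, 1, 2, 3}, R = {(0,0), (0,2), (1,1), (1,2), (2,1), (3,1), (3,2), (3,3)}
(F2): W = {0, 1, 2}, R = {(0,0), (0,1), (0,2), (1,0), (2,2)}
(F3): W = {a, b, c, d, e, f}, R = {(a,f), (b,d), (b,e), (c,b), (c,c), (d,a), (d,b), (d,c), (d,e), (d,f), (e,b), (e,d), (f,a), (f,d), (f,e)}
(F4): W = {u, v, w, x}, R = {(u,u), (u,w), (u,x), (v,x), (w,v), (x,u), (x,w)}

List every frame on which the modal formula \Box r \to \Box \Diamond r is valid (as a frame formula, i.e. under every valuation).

(F2)

This is the axiom for a generalized confluence (Geach) condition; its first-order frame correspondent is \forall x \forall z (xRz \to \exists w (xRw \wedge zRw)).
(F1): fails — 0R2 but no w with 0Rw and 2Rw.
(F2): holds.
(F3): fails — aRf but no w with aRw and fRw.
(F4): fails — uRw but no t with uRt and wRt.
Valid on: (F2).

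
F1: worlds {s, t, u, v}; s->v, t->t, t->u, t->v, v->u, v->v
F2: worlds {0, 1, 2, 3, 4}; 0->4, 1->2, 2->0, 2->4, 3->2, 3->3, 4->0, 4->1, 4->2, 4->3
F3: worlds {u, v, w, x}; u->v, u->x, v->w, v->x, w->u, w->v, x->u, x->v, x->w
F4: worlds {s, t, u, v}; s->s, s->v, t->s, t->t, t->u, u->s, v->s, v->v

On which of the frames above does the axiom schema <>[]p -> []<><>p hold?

F3, F4

The schema corresponds to a generalized confluence (Geach) condition: forall x forall y forall z ((xRy & xRz) -> exists w (yRw & z R^2 w)).
F1: fails — tRt, tRu but no w with tRw and uR²w.
F2: fails — 2R0, 2R0 but no w with 0Rw and 0R²w.
F3: holds.
F4: holds.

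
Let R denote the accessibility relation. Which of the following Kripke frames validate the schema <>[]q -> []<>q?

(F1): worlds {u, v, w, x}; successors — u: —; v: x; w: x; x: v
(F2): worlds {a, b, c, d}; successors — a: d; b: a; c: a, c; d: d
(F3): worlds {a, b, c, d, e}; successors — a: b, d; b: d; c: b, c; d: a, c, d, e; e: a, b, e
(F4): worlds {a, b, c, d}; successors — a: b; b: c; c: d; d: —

(F1)

Frame correspondent (Sahlqvist): forall x forall y forall z (Rxy & Rxz -> exists w (Ryw & Rzw)) — i.e. convergence.
(F1): ✓.
(F2): fails — Rcc and Rca but c and a have no common successor.
(F3): fails — Rcc and Rcb but c and b have no common successor.
(F4): fails — Rcd and Rcd but d and d have no common successor.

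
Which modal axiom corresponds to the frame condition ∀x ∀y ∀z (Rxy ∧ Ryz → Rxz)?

□r → □□r

A defining formula is □r → □□r (the 4 axiom).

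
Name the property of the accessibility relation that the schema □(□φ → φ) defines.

Shift-reflexivity

This is the T□ axiom.
It corresponds to shift-reflexivity: ∀x ∀y (Rxy → Ryy).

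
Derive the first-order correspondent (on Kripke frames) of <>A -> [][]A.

This is a Sahlqvist (Geach-type) schema ◇^1□^0A → □^2◇^0A.
First-order correspondent: forall x forall y forall z ((xRy & x R^2 z) -> exists w (y = w & z = w)).

forall x forall y forall z ((xRy & x R^2 z) -> exists w (y = w & z = w))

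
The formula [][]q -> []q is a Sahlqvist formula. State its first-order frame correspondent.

Suppose □□q→□q is valid. Take Rxy and set V(q)={w : xR²w}. Then □□q at x, so □q at x, so q at y, i.e. ∃z(Rxz∧Rzy).
Conversely, any frame satisfying forall x forall y (Rxy -> exists z (Rxz & Rzy)) validates the schema.
So the correspondent is density.

density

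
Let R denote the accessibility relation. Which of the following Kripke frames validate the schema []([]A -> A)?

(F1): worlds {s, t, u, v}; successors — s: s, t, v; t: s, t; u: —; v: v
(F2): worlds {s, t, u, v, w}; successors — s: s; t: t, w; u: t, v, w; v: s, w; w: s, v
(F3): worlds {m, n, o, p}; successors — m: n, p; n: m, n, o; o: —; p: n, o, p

Frame correspondent (Sahlqvist): forall x forall y (Rxy -> Ryy) — i.e. shift-reflexivity.
(F1): satisfies the condition.
(F2): fails — Ruv but not Rvv.
(F3): fails — Rno but not Roo.

(F1)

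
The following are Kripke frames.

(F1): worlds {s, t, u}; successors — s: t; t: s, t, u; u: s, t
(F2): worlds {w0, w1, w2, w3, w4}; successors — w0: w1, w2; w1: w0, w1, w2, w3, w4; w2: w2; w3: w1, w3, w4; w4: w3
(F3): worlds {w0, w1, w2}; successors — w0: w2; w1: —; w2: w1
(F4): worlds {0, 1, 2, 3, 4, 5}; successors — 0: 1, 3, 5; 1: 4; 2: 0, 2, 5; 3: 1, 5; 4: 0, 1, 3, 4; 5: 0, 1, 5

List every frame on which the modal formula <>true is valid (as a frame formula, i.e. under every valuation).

(F1), (F2), (F4)

Frame correspondent (Sahlqvist): forall x exists y Rxy — i.e. seriality.
(F1): holds.
(F2): holds.
(F3): fails — world w1 has no successor.
(F4): holds.
Valid on: (F1), (F2), (F4).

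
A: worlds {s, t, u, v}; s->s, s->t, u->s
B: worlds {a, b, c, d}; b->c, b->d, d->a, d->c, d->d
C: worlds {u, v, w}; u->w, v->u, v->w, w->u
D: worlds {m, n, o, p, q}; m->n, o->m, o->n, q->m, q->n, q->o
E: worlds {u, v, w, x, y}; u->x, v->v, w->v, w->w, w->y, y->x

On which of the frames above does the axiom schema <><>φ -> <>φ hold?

This is the axiom for a generalized confluence (Geach) condition; its first-order frame correspondent is forall x forall y (x R^2 y -> exists w (y = w & xRw)).
A: fails — uR²t but no w with t=w and uRw.
B: fails — bR²a but no w with a=w and bRw.
C: fails — uR²u but no t with u=t and uRt.
D: satisfies the condition.
E: fails — wR²x but no t with x=t and wRt.

D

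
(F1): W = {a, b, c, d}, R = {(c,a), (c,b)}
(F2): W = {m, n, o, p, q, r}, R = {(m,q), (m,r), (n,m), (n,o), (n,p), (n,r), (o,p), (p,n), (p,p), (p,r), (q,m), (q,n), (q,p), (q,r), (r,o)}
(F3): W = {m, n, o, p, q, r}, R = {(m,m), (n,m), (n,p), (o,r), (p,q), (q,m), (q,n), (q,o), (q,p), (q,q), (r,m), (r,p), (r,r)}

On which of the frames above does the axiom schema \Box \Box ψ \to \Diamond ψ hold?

The schema corresponds to a generalized confluence (Geach) condition: \forall x \exists w (x R^2 w \wedge xRw).
(F1): fails — at a but no w with aR²w and aRw.
(F2): fails — at r but no w with rR²w and rRw.
(F3): holds.

(F3)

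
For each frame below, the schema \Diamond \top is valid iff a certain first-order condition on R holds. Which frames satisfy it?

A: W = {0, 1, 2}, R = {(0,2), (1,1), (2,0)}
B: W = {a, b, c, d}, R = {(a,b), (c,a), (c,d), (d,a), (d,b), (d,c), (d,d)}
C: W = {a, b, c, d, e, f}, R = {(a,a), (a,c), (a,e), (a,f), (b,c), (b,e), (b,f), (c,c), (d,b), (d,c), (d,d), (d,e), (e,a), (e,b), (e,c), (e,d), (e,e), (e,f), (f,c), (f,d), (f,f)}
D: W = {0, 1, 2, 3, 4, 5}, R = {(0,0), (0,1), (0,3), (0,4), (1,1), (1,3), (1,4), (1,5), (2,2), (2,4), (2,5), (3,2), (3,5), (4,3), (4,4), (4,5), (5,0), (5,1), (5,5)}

A, C, D

This is the axiom for seriality; its first-order frame correspondent is \forall x \exists y Rxy.
A: condition met.
B: fails — world b has no successor.
C: condition met.
D: condition met.
Valid on: A, C, D.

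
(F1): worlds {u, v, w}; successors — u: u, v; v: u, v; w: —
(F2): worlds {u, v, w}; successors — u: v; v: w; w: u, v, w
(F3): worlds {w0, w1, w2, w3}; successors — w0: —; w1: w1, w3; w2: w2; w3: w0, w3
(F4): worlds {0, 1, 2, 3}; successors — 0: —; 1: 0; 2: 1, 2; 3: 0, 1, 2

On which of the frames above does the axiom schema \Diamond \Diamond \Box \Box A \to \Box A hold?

Frame correspondent (Sahlqvist): \forall x \forall y \forall z ((x R^2 y \wedge xRz) \to \exists w (y R^2 w \wedge z = w)) — i.e. a generalized confluence (Geach) condition.
(F1): holds.
(F2): fails — wR²u, wRu but no t with uR²t and u=t.
(F3): fails — w1R²w0, w1Rw1 but no w with w0R²w and w1=w.
(F4): fails — 2R²0, 2R1 but no w with 0R²w and 1=w.

(F1)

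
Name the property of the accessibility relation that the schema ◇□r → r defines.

Equivalently (dual form): r → □◇r.
Suppose r→□◇r is valid. Take Rxy and set V(r)={x}. Then r at x, so □◇r at x, so ◇r at y, so some z with Ryz has r; z=x, i.e. Ryx.
Conversely, on a frame with symmetry the schema holds at every world under every valuation.
Frame condition: ∀x ∀y (Rxy → Ryx).

Symmetry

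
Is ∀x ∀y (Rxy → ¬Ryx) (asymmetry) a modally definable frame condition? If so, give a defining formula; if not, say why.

No — not modally definable

Any modally definable frame class is closed under surjective bounded morphisms.
The 4-cycle (worlds 0,1,2,3 with 0→1→2→3→0) is asymmetric. Mapping every world to a single reflexive point • is a surjective bounded morphism, and the reflexive point is not asymmetric (R•• but asymmetry requires ¬R••).
So no modal formula (or set of formulas) defines exactly the asymmetric frames.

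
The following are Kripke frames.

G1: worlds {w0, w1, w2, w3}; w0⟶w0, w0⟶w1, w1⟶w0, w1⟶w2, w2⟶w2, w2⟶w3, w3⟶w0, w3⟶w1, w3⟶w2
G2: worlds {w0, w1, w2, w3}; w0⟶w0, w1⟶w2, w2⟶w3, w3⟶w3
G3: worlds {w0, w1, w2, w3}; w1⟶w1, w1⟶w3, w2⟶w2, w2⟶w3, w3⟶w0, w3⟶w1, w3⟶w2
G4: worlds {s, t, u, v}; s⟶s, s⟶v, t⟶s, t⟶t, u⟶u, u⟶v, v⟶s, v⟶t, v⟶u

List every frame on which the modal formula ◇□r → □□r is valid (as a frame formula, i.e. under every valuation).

G2

The schema corresponds to a generalized confluence (Geach) condition: ∀x ∀y ∀z ((xRy ∧ xR²z) → ∃w (yRw ∧ z = w)).
G1: fails — w0Rw0, w0R²w2 but no w with w0Rw and w2=w.
G2: satisfies the condition.
G3: fails — w1Rw1, w1R²w0 but no w with w1Rw and w0=w.
G4: fails — sRs, sR²t but no w with sRw and t=w.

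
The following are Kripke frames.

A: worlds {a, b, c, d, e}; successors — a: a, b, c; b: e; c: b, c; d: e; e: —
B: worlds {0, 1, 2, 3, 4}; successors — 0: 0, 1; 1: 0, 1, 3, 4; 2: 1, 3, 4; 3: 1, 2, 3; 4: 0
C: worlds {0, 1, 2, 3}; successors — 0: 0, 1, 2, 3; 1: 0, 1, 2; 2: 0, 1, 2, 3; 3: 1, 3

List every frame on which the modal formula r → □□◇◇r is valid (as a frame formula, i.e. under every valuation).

The schema corresponds to a generalized confluence (Geach) condition: ∀x ∀z (xR²z → ∃w (x = w ∧ zR²w)).
A: fails — aR²b but no w with a=w and bR²w.
B: fails — 2R²0 but no w with 2=w and 0R²w.
C: satisfies the condition.
Valid on: C.

C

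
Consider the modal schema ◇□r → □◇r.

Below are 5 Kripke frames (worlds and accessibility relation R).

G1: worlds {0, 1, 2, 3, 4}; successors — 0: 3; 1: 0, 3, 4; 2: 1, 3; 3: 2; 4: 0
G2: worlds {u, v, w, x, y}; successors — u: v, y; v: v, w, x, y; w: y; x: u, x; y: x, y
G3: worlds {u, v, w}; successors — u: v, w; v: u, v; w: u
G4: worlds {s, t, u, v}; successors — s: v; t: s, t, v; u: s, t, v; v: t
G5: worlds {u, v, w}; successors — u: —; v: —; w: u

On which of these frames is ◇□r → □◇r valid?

G3

Frame correspondent (Sahlqvist): ∀x ∀y ∀z (Rxy ∧ Rxz → ∃w (Ryw ∧ Rzw)) — i.e. convergence.
G1: fails — R10 and R14 but 0 and 4 have no common successor.
G2: fails — Rvw and Rvx but w and x have no common successor.
G3: ✓.
G4: fails — Rtv and Rts but v and s have no common successor.
G5: fails — Rwu and Rwu but u and u have no common successor.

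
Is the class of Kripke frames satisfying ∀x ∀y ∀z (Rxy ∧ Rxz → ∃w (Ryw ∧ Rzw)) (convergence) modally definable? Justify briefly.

This is a Sahlqvist condition; the .2 axiom ◇□p → □◇p defines it.
Suppose ◇□p→□◇p is valid. Take Rxy, Rxz and set V(p)={w : Ryw}. Then □p at y so ◇□p at x, so □◇p at x, so ◇p at z, giving w with Rzw and Ryw.

Definable; ◇□p → □◇p defines it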